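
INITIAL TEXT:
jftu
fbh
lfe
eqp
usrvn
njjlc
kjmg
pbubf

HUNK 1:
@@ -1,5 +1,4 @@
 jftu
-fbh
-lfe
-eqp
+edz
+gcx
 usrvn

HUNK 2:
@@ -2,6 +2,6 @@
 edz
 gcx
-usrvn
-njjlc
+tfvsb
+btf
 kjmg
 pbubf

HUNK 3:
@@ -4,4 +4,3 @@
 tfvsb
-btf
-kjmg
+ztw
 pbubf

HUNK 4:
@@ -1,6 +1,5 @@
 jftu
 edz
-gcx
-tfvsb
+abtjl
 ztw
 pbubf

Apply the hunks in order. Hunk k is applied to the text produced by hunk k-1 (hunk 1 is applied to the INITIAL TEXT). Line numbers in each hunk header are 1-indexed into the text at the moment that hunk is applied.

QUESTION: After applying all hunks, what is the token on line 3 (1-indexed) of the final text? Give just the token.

Answer: abtjl

Derivation:
Hunk 1: at line 1 remove [fbh,lfe,eqp] add [edz,gcx] -> 7 lines: jftu edz gcx usrvn njjlc kjmg pbubf
Hunk 2: at line 2 remove [usrvn,njjlc] add [tfvsb,btf] -> 7 lines: jftu edz gcx tfvsb btf kjmg pbubf
Hunk 3: at line 4 remove [btf,kjmg] add [ztw] -> 6 lines: jftu edz gcx tfvsb ztw pbubf
Hunk 4: at line 1 remove [gcx,tfvsb] add [abtjl] -> 5 lines: jftu edz abtjl ztw pbubf
Final line 3: abtjl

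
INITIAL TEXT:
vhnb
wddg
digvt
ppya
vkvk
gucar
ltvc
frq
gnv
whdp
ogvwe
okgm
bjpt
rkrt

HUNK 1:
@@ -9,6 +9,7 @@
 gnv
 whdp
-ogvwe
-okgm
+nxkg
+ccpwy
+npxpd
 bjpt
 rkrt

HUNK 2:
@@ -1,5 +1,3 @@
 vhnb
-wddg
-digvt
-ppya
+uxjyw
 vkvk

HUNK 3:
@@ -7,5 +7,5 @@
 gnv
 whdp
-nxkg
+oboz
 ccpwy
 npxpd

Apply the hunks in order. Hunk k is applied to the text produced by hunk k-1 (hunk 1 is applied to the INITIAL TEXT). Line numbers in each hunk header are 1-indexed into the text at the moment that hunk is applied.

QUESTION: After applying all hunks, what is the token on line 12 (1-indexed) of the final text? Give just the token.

Answer: bjpt

Derivation:
Hunk 1: at line 9 remove [ogvwe,okgm] add [nxkg,ccpwy,npxpd] -> 15 lines: vhnb wddg digvt ppya vkvk gucar ltvc frq gnv whdp nxkg ccpwy npxpd bjpt rkrt
Hunk 2: at line 1 remove [wddg,digvt,ppya] add [uxjyw] -> 13 lines: vhnb uxjyw vkvk gucar ltvc frq gnv whdp nxkg ccpwy npxpd bjpt rkrt
Hunk 3: at line 7 remove [nxkg] add [oboz] -> 13 lines: vhnb uxjyw vkvk gucar ltvc frq gnv whdp oboz ccpwy npxpd bjpt rkrt
Final line 12: bjpt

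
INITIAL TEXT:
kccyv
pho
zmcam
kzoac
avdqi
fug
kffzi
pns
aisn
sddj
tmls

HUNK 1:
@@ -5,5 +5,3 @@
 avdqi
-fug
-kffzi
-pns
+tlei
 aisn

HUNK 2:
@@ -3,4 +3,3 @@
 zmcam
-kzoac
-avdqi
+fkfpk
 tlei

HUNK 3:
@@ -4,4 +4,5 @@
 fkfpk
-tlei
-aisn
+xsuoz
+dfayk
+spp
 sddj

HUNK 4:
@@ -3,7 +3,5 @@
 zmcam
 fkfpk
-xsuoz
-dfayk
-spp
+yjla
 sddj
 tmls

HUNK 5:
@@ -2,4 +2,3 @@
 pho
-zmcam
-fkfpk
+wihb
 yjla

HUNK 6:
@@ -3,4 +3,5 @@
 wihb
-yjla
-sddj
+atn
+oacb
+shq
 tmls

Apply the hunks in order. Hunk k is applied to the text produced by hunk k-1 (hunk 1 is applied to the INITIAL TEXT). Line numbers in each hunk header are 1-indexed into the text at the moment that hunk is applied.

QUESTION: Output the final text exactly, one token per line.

Hunk 1: at line 5 remove [fug,kffzi,pns] add [tlei] -> 9 lines: kccyv pho zmcam kzoac avdqi tlei aisn sddj tmls
Hunk 2: at line 3 remove [kzoac,avdqi] add [fkfpk] -> 8 lines: kccyv pho zmcam fkfpk tlei aisn sddj tmls
Hunk 3: at line 4 remove [tlei,aisn] add [xsuoz,dfayk,spp] -> 9 lines: kccyv pho zmcam fkfpk xsuoz dfayk spp sddj tmls
Hunk 4: at line 3 remove [xsuoz,dfayk,spp] add [yjla] -> 7 lines: kccyv pho zmcam fkfpk yjla sddj tmls
Hunk 5: at line 2 remove [zmcam,fkfpk] add [wihb] -> 6 lines: kccyv pho wihb yjla sddj tmls
Hunk 6: at line 3 remove [yjla,sddj] add [atn,oacb,shq] -> 7 lines: kccyv pho wihb atn oacb shq tmls

Answer: kccyv
pho
wihb
atn
oacb
shq
tmls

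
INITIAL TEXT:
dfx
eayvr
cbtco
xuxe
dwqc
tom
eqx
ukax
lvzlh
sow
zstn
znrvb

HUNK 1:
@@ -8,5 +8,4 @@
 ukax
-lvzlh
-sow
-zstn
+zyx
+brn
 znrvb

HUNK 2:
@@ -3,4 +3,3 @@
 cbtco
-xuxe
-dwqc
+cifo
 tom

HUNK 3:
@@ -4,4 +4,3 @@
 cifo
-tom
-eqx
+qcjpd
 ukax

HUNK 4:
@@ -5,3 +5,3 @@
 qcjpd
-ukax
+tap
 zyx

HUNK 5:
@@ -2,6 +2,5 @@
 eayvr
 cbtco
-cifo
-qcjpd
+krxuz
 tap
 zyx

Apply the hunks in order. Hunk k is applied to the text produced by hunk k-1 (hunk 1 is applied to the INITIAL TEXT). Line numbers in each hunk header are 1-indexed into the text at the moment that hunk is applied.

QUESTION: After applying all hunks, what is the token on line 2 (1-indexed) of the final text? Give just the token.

Hunk 1: at line 8 remove [lvzlh,sow,zstn] add [zyx,brn] -> 11 lines: dfx eayvr cbtco xuxe dwqc tom eqx ukax zyx brn znrvb
Hunk 2: at line 3 remove [xuxe,dwqc] add [cifo] -> 10 lines: dfx eayvr cbtco cifo tom eqx ukax zyx brn znrvb
Hunk 3: at line 4 remove [tom,eqx] add [qcjpd] -> 9 lines: dfx eayvr cbtco cifo qcjpd ukax zyx brn znrvb
Hunk 4: at line 5 remove [ukax] add [tap] -> 9 lines: dfx eayvr cbtco cifo qcjpd tap zyx brn znrvb
Hunk 5: at line 2 remove [cifo,qcjpd] add [krxuz] -> 8 lines: dfx eayvr cbtco krxuz tap zyx brn znrvb
Final line 2: eayvr

Answer: eayvr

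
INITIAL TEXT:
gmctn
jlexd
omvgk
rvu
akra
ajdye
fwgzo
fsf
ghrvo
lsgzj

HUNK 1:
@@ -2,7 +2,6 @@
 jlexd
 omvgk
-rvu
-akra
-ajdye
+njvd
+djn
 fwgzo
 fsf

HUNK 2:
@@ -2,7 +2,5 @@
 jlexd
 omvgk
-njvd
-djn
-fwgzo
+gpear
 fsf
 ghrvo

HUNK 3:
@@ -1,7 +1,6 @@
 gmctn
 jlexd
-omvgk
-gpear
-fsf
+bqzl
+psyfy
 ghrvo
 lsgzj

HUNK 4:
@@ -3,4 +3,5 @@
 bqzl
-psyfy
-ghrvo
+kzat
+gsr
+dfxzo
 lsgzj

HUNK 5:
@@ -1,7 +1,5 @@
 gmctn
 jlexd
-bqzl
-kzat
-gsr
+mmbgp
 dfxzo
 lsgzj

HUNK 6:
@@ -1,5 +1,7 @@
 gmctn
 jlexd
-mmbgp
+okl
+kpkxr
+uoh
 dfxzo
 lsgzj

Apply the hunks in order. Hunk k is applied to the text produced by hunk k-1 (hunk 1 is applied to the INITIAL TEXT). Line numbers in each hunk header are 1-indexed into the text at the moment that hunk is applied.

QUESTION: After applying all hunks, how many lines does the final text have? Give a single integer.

Answer: 7

Derivation:
Hunk 1: at line 2 remove [rvu,akra,ajdye] add [njvd,djn] -> 9 lines: gmctn jlexd omvgk njvd djn fwgzo fsf ghrvo lsgzj
Hunk 2: at line 2 remove [njvd,djn,fwgzo] add [gpear] -> 7 lines: gmctn jlexd omvgk gpear fsf ghrvo lsgzj
Hunk 3: at line 1 remove [omvgk,gpear,fsf] add [bqzl,psyfy] -> 6 lines: gmctn jlexd bqzl psyfy ghrvo lsgzj
Hunk 4: at line 3 remove [psyfy,ghrvo] add [kzat,gsr,dfxzo] -> 7 lines: gmctn jlexd bqzl kzat gsr dfxzo lsgzj
Hunk 5: at line 1 remove [bqzl,kzat,gsr] add [mmbgp] -> 5 lines: gmctn jlexd mmbgp dfxzo lsgzj
Hunk 6: at line 1 remove [mmbgp] add [okl,kpkxr,uoh] -> 7 lines: gmctn jlexd okl kpkxr uoh dfxzo lsgzj
Final line count: 7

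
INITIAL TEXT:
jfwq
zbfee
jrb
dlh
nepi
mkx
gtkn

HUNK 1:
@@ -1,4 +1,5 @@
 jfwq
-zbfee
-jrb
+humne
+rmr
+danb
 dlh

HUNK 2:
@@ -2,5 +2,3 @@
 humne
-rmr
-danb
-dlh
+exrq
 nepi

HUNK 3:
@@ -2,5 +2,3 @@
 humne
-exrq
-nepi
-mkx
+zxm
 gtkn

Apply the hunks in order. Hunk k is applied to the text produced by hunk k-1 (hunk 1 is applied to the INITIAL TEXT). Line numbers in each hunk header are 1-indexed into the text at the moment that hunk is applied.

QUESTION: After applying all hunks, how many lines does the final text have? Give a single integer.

Hunk 1: at line 1 remove [zbfee,jrb] add [humne,rmr,danb] -> 8 lines: jfwq humne rmr danb dlh nepi mkx gtkn
Hunk 2: at line 2 remove [rmr,danb,dlh] add [exrq] -> 6 lines: jfwq humne exrq nepi mkx gtkn
Hunk 3: at line 2 remove [exrq,nepi,mkx] add [zxm] -> 4 lines: jfwq humne zxm gtkn
Final line count: 4

Answer: 4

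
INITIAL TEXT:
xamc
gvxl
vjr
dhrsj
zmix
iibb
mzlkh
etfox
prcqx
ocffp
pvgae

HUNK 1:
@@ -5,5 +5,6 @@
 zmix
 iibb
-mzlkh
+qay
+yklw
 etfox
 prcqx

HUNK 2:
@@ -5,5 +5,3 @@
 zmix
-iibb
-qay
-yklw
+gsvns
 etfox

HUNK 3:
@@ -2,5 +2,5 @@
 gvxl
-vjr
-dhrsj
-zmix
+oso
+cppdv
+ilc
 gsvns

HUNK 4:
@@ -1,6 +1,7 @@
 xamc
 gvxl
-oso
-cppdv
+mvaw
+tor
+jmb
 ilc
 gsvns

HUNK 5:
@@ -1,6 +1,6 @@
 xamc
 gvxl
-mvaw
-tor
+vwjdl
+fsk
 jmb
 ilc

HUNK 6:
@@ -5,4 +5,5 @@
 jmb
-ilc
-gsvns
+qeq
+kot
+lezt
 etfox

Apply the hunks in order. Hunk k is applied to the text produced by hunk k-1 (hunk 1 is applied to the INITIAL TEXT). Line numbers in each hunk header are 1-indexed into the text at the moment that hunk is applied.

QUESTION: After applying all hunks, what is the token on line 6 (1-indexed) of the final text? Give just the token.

Answer: qeq

Derivation:
Hunk 1: at line 5 remove [mzlkh] add [qay,yklw] -> 12 lines: xamc gvxl vjr dhrsj zmix iibb qay yklw etfox prcqx ocffp pvgae
Hunk 2: at line 5 remove [iibb,qay,yklw] add [gsvns] -> 10 lines: xamc gvxl vjr dhrsj zmix gsvns etfox prcqx ocffp pvgae
Hunk 3: at line 2 remove [vjr,dhrsj,zmix] add [oso,cppdv,ilc] -> 10 lines: xamc gvxl oso cppdv ilc gsvns etfox prcqx ocffp pvgae
Hunk 4: at line 1 remove [oso,cppdv] add [mvaw,tor,jmb] -> 11 lines: xamc gvxl mvaw tor jmb ilc gsvns etfox prcqx ocffp pvgae
Hunk 5: at line 1 remove [mvaw,tor] add [vwjdl,fsk] -> 11 lines: xamc gvxl vwjdl fsk jmb ilc gsvns etfox prcqx ocffp pvgae
Hunk 6: at line 5 remove [ilc,gsvns] add [qeq,kot,lezt] -> 12 lines: xamc gvxl vwjdl fsk jmb qeq kot lezt etfox prcqx ocffp pvgae
Final line 6: qeq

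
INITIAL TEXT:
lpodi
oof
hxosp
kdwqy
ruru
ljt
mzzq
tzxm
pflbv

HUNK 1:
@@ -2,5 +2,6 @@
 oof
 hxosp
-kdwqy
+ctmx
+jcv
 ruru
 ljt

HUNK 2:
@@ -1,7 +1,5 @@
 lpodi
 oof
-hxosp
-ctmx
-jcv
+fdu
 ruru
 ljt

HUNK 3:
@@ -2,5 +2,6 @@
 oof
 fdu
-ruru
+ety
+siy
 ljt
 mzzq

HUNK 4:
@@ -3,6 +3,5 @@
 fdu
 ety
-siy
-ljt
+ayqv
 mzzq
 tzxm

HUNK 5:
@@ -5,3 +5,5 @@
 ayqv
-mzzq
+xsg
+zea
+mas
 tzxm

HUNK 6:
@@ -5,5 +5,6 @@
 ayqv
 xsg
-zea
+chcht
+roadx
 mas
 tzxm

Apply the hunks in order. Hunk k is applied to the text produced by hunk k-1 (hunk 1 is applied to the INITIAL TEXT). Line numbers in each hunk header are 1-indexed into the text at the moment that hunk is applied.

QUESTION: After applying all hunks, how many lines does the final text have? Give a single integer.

Hunk 1: at line 2 remove [kdwqy] add [ctmx,jcv] -> 10 lines: lpodi oof hxosp ctmx jcv ruru ljt mzzq tzxm pflbv
Hunk 2: at line 1 remove [hxosp,ctmx,jcv] add [fdu] -> 8 lines: lpodi oof fdu ruru ljt mzzq tzxm pflbv
Hunk 3: at line 2 remove [ruru] add [ety,siy] -> 9 lines: lpodi oof fdu ety siy ljt mzzq tzxm pflbv
Hunk 4: at line 3 remove [siy,ljt] add [ayqv] -> 8 lines: lpodi oof fdu ety ayqv mzzq tzxm pflbv
Hunk 5: at line 5 remove [mzzq] add [xsg,zea,mas] -> 10 lines: lpodi oof fdu ety ayqv xsg zea mas tzxm pflbv
Hunk 6: at line 5 remove [zea] add [chcht,roadx] -> 11 lines: lpodi oof fdu ety ayqv xsg chcht roadx mas tzxm pflbv
Final line count: 11

Answer: 11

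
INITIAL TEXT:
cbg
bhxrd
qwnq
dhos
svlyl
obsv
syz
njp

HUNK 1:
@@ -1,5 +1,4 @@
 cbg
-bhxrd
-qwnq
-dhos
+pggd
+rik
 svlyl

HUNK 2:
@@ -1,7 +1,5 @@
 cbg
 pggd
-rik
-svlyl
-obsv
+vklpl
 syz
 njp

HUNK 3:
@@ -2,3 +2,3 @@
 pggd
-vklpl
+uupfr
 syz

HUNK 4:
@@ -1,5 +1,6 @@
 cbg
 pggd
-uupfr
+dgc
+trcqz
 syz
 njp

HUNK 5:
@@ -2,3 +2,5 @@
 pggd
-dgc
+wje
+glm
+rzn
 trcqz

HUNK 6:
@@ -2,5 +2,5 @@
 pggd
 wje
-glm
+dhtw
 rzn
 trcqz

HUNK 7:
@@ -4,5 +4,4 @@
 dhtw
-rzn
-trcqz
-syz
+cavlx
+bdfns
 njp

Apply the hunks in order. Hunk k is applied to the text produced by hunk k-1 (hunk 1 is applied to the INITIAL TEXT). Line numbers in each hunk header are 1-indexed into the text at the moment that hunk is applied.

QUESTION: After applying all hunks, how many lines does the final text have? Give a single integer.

Answer: 7

Derivation:
Hunk 1: at line 1 remove [bhxrd,qwnq,dhos] add [pggd,rik] -> 7 lines: cbg pggd rik svlyl obsv syz njp
Hunk 2: at line 1 remove [rik,svlyl,obsv] add [vklpl] -> 5 lines: cbg pggd vklpl syz njp
Hunk 3: at line 2 remove [vklpl] add [uupfr] -> 5 lines: cbg pggd uupfr syz njp
Hunk 4: at line 1 remove [uupfr] add [dgc,trcqz] -> 6 lines: cbg pggd dgc trcqz syz njp
Hunk 5: at line 2 remove [dgc] add [wje,glm,rzn] -> 8 lines: cbg pggd wje glm rzn trcqz syz njp
Hunk 6: at line 2 remove [glm] add [dhtw] -> 8 lines: cbg pggd wje dhtw rzn trcqz syz njp
Hunk 7: at line 4 remove [rzn,trcqz,syz] add [cavlx,bdfns] -> 7 lines: cbg pggd wje dhtw cavlx bdfns njp
Final line count: 7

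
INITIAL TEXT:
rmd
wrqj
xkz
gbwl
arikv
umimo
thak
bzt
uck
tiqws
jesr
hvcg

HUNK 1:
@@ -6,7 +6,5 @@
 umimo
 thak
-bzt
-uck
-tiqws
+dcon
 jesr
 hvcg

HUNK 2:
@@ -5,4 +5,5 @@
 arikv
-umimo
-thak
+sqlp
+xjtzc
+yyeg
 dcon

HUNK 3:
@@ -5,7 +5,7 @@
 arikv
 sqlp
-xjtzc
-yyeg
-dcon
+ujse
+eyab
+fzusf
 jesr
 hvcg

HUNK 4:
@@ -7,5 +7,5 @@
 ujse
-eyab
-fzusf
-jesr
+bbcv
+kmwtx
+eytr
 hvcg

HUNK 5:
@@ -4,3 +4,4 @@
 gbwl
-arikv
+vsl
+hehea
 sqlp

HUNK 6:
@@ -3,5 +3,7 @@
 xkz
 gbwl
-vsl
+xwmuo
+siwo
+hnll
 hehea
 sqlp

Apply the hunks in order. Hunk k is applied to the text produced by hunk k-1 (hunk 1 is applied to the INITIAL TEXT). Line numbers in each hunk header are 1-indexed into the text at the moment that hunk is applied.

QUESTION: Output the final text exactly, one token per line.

Answer: rmd
wrqj
xkz
gbwl
xwmuo
siwo
hnll
hehea
sqlp
ujse
bbcv
kmwtx
eytr
hvcg

Derivation:
Hunk 1: at line 6 remove [bzt,uck,tiqws] add [dcon] -> 10 lines: rmd wrqj xkz gbwl arikv umimo thak dcon jesr hvcg
Hunk 2: at line 5 remove [umimo,thak] add [sqlp,xjtzc,yyeg] -> 11 lines: rmd wrqj xkz gbwl arikv sqlp xjtzc yyeg dcon jesr hvcg
Hunk 3: at line 5 remove [xjtzc,yyeg,dcon] add [ujse,eyab,fzusf] -> 11 lines: rmd wrqj xkz gbwl arikv sqlp ujse eyab fzusf jesr hvcg
Hunk 4: at line 7 remove [eyab,fzusf,jesr] add [bbcv,kmwtx,eytr] -> 11 lines: rmd wrqj xkz gbwl arikv sqlp ujse bbcv kmwtx eytr hvcg
Hunk 5: at line 4 remove [arikv] add [vsl,hehea] -> 12 lines: rmd wrqj xkz gbwl vsl hehea sqlp ujse bbcv kmwtx eytr hvcg
Hunk 6: at line 3 remove [vsl] add [xwmuo,siwo,hnll] -> 14 lines: rmd wrqj xkz gbwl xwmuo siwo hnll hehea sqlp ujse bbcv kmwtx eytr hvcg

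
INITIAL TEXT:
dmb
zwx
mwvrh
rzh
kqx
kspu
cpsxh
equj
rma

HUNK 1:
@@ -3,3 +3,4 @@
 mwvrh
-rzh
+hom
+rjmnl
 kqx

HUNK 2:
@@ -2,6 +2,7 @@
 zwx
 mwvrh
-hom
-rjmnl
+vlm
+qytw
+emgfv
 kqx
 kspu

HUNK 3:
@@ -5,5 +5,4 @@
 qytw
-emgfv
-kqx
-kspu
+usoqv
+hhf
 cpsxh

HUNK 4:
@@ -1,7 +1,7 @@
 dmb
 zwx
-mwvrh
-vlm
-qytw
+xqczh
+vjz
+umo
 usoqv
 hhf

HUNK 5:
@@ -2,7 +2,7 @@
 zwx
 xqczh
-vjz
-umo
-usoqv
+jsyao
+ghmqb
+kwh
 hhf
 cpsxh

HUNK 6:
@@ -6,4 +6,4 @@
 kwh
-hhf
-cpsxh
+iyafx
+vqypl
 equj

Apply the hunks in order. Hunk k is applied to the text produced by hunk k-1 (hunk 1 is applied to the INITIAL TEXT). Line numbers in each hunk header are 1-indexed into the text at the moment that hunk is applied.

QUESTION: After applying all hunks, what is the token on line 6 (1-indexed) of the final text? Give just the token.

Answer: kwh

Derivation:
Hunk 1: at line 3 remove [rzh] add [hom,rjmnl] -> 10 lines: dmb zwx mwvrh hom rjmnl kqx kspu cpsxh equj rma
Hunk 2: at line 2 remove [hom,rjmnl] add [vlm,qytw,emgfv] -> 11 lines: dmb zwx mwvrh vlm qytw emgfv kqx kspu cpsxh equj rma
Hunk 3: at line 5 remove [emgfv,kqx,kspu] add [usoqv,hhf] -> 10 lines: dmb zwx mwvrh vlm qytw usoqv hhf cpsxh equj rma
Hunk 4: at line 1 remove [mwvrh,vlm,qytw] add [xqczh,vjz,umo] -> 10 lines: dmb zwx xqczh vjz umo usoqv hhf cpsxh equj rma
Hunk 5: at line 2 remove [vjz,umo,usoqv] add [jsyao,ghmqb,kwh] -> 10 lines: dmb zwx xqczh jsyao ghmqb kwh hhf cpsxh equj rma
Hunk 6: at line 6 remove [hhf,cpsxh] add [iyafx,vqypl] -> 10 lines: dmb zwx xqczh jsyao ghmqb kwh iyafx vqypl equj rma
Final line 6: kwh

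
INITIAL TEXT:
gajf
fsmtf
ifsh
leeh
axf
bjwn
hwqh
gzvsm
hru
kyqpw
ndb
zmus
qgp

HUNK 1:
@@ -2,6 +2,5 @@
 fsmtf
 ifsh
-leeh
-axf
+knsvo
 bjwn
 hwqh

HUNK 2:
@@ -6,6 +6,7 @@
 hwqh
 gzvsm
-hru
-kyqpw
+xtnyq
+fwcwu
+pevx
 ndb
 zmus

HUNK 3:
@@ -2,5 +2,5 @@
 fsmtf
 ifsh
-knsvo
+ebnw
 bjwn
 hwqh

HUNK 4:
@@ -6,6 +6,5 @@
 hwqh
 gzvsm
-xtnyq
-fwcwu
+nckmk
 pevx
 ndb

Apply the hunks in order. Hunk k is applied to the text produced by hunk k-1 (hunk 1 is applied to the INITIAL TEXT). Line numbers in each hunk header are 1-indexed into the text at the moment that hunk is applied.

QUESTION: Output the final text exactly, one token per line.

Answer: gajf
fsmtf
ifsh
ebnw
bjwn
hwqh
gzvsm
nckmk
pevx
ndb
zmus
qgp

Derivation:
Hunk 1: at line 2 remove [leeh,axf] add [knsvo] -> 12 lines: gajf fsmtf ifsh knsvo bjwn hwqh gzvsm hru kyqpw ndb zmus qgp
Hunk 2: at line 6 remove [hru,kyqpw] add [xtnyq,fwcwu,pevx] -> 13 lines: gajf fsmtf ifsh knsvo bjwn hwqh gzvsm xtnyq fwcwu pevx ndb zmus qgp
Hunk 3: at line 2 remove [knsvo] add [ebnw] -> 13 lines: gajf fsmtf ifsh ebnw bjwn hwqh gzvsm xtnyq fwcwu pevx ndb zmus qgp
Hunk 4: at line 6 remove [xtnyq,fwcwu] add [nckmk] -> 12 lines: gajf fsmtf ifsh ebnw bjwn hwqh gzvsm nckmk pevx ndb zmus qgp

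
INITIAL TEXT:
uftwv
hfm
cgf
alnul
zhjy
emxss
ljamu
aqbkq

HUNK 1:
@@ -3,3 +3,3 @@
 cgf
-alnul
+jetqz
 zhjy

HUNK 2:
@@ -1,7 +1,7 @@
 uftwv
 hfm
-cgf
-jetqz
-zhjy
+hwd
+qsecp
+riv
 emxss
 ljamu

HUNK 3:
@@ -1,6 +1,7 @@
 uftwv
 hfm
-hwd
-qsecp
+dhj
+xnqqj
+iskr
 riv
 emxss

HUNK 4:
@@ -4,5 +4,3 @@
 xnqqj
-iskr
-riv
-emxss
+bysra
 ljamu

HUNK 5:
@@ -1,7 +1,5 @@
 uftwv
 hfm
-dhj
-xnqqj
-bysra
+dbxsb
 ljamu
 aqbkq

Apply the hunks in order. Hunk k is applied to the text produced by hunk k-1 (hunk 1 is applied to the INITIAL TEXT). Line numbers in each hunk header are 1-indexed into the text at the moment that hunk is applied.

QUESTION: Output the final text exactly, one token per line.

Hunk 1: at line 3 remove [alnul] add [jetqz] -> 8 lines: uftwv hfm cgf jetqz zhjy emxss ljamu aqbkq
Hunk 2: at line 1 remove [cgf,jetqz,zhjy] add [hwd,qsecp,riv] -> 8 lines: uftwv hfm hwd qsecp riv emxss ljamu aqbkq
Hunk 3: at line 1 remove [hwd,qsecp] add [dhj,xnqqj,iskr] -> 9 lines: uftwv hfm dhj xnqqj iskr riv emxss ljamu aqbkq
Hunk 4: at line 4 remove [iskr,riv,emxss] add [bysra] -> 7 lines: uftwv hfm dhj xnqqj bysra ljamu aqbkq
Hunk 5: at line 1 remove [dhj,xnqqj,bysra] add [dbxsb] -> 5 lines: uftwv hfm dbxsb ljamu aqbkq

Answer: uftwv
hfm
dbxsb
ljamu
aqbkq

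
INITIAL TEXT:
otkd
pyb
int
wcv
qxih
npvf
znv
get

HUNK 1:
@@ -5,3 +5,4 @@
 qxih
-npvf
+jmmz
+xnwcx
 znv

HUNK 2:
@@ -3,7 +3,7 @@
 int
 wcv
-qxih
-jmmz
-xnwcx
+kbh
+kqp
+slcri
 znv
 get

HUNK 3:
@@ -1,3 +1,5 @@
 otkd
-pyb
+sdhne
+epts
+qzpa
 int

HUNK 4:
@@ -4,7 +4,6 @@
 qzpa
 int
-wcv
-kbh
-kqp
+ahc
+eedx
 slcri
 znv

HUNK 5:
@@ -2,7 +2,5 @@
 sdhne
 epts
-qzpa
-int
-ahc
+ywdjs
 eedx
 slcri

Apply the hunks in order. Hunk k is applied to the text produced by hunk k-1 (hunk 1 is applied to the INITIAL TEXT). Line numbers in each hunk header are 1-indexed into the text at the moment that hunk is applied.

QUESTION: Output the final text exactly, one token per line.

Answer: otkd
sdhne
epts
ywdjs
eedx
slcri
znv
get

Derivation:
Hunk 1: at line 5 remove [npvf] add [jmmz,xnwcx] -> 9 lines: otkd pyb int wcv qxih jmmz xnwcx znv get
Hunk 2: at line 3 remove [qxih,jmmz,xnwcx] add [kbh,kqp,slcri] -> 9 lines: otkd pyb int wcv kbh kqp slcri znv get
Hunk 3: at line 1 remove [pyb] add [sdhne,epts,qzpa] -> 11 lines: otkd sdhne epts qzpa int wcv kbh kqp slcri znv get
Hunk 4: at line 4 remove [wcv,kbh,kqp] add [ahc,eedx] -> 10 lines: otkd sdhne epts qzpa int ahc eedx slcri znv get
Hunk 5: at line 2 remove [qzpa,int,ahc] add [ywdjs] -> 8 lines: otkd sdhne epts ywdjs eedx slcri znv get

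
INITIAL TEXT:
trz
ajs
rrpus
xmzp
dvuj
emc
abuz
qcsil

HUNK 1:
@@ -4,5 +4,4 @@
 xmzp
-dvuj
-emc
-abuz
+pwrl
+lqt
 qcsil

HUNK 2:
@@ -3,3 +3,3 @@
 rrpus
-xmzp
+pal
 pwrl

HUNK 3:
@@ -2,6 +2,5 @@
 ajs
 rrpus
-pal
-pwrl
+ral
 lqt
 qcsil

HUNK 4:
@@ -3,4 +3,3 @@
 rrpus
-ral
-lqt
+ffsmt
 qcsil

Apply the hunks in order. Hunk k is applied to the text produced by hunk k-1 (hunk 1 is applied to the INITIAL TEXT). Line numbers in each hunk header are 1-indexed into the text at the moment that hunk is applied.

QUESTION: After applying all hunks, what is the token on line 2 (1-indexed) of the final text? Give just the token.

Answer: ajs

Derivation:
Hunk 1: at line 4 remove [dvuj,emc,abuz] add [pwrl,lqt] -> 7 lines: trz ajs rrpus xmzp pwrl lqt qcsil
Hunk 2: at line 3 remove [xmzp] add [pal] -> 7 lines: trz ajs rrpus pal pwrl lqt qcsil
Hunk 3: at line 2 remove [pal,pwrl] add [ral] -> 6 lines: trz ajs rrpus ral lqt qcsil
Hunk 4: at line 3 remove [ral,lqt] add [ffsmt] -> 5 lines: trz ajs rrpus ffsmt qcsil
Final line 2: ajs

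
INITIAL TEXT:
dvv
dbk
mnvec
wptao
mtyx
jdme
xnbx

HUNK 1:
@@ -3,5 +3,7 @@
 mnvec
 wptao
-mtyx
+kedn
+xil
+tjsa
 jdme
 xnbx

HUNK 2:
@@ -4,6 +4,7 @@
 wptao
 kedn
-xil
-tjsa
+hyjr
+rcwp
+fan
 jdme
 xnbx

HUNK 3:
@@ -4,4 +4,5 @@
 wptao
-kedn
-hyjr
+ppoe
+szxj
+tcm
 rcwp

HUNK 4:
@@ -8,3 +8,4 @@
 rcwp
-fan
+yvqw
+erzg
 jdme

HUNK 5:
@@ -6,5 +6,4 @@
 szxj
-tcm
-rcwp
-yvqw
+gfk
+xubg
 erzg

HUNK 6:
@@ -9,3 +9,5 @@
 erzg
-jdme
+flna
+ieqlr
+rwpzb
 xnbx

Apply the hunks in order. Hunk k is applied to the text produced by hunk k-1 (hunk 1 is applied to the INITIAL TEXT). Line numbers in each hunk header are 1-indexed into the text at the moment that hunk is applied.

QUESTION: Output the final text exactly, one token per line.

Answer: dvv
dbk
mnvec
wptao
ppoe
szxj
gfk
xubg
erzg
flna
ieqlr
rwpzb
xnbx

Derivation:
Hunk 1: at line 3 remove [mtyx] add [kedn,xil,tjsa] -> 9 lines: dvv dbk mnvec wptao kedn xil tjsa jdme xnbx
Hunk 2: at line 4 remove [xil,tjsa] add [hyjr,rcwp,fan] -> 10 lines: dvv dbk mnvec wptao kedn hyjr rcwp fan jdme xnbx
Hunk 3: at line 4 remove [kedn,hyjr] add [ppoe,szxj,tcm] -> 11 lines: dvv dbk mnvec wptao ppoe szxj tcm rcwp fan jdme xnbx
Hunk 4: at line 8 remove [fan] add [yvqw,erzg] -> 12 lines: dvv dbk mnvec wptao ppoe szxj tcm rcwp yvqw erzg jdme xnbx
Hunk 5: at line 6 remove [tcm,rcwp,yvqw] add [gfk,xubg] -> 11 lines: dvv dbk mnvec wptao ppoe szxj gfk xubg erzg jdme xnbx
Hunk 6: at line 9 remove [jdme] add [flna,ieqlr,rwpzb] -> 13 lines: dvv dbk mnvec wptao ppoe szxj gfk xubg erzg flna ieqlr rwpzb xnbx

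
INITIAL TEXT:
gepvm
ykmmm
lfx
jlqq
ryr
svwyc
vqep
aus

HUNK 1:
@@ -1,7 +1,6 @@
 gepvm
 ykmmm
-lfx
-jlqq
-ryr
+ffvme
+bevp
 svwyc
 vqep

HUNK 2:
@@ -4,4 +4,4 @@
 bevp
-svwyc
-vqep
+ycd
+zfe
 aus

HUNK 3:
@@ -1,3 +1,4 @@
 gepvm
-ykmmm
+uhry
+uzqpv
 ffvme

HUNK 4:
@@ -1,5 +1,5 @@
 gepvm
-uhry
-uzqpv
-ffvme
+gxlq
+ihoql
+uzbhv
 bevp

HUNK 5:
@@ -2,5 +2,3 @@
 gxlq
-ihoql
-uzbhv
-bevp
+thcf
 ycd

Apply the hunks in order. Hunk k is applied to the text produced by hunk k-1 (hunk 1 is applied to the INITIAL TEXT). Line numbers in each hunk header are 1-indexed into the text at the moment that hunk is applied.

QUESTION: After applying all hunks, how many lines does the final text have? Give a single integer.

Hunk 1: at line 1 remove [lfx,jlqq,ryr] add [ffvme,bevp] -> 7 lines: gepvm ykmmm ffvme bevp svwyc vqep aus
Hunk 2: at line 4 remove [svwyc,vqep] add [ycd,zfe] -> 7 lines: gepvm ykmmm ffvme bevp ycd zfe aus
Hunk 3: at line 1 remove [ykmmm] add [uhry,uzqpv] -> 8 lines: gepvm uhry uzqpv ffvme bevp ycd zfe aus
Hunk 4: at line 1 remove [uhry,uzqpv,ffvme] add [gxlq,ihoql,uzbhv] -> 8 lines: gepvm gxlq ihoql uzbhv bevp ycd zfe aus
Hunk 5: at line 2 remove [ihoql,uzbhv,bevp] add [thcf] -> 6 lines: gepvm gxlq thcf ycd zfe aus
Final line count: 6

Answer: 6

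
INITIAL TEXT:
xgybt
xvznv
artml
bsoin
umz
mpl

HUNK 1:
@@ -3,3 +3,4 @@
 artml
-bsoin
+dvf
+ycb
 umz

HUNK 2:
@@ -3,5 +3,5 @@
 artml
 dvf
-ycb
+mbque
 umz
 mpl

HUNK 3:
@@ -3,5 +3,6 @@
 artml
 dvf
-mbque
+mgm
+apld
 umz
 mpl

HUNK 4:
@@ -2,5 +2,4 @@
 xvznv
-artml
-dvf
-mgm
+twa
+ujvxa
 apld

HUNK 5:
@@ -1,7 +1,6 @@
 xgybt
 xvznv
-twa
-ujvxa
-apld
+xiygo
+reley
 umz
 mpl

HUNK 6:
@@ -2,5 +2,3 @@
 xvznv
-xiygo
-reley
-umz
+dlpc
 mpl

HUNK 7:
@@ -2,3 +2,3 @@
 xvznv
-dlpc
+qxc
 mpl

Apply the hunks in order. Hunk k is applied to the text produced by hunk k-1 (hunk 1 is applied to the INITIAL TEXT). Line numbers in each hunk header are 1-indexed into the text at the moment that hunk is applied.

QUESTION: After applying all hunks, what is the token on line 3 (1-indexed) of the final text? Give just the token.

Answer: qxc

Derivation:
Hunk 1: at line 3 remove [bsoin] add [dvf,ycb] -> 7 lines: xgybt xvznv artml dvf ycb umz mpl
Hunk 2: at line 3 remove [ycb] add [mbque] -> 7 lines: xgybt xvznv artml dvf mbque umz mpl
Hunk 3: at line 3 remove [mbque] add [mgm,apld] -> 8 lines: xgybt xvznv artml dvf mgm apld umz mpl
Hunk 4: at line 2 remove [artml,dvf,mgm] add [twa,ujvxa] -> 7 lines: xgybt xvznv twa ujvxa apld umz mpl
Hunk 5: at line 1 remove [twa,ujvxa,apld] add [xiygo,reley] -> 6 lines: xgybt xvznv xiygo reley umz mpl
Hunk 6: at line 2 remove [xiygo,reley,umz] add [dlpc] -> 4 lines: xgybt xvznv dlpc mpl
Hunk 7: at line 2 remove [dlpc] add [qxc] -> 4 lines: xgybt xvznv qxc mpl
Final line 3: qxc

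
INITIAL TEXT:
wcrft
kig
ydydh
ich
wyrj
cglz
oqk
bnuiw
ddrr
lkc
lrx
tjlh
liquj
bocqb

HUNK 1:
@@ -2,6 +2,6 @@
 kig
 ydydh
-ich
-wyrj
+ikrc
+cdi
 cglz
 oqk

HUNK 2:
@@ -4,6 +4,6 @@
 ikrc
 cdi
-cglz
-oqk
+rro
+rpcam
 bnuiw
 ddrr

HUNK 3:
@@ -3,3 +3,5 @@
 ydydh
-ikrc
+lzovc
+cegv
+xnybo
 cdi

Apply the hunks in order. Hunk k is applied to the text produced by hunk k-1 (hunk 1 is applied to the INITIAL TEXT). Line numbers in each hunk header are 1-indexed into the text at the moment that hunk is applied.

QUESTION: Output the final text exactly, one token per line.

Answer: wcrft
kig
ydydh
lzovc
cegv
xnybo
cdi
rro
rpcam
bnuiw
ddrr
lkc
lrx
tjlh
liquj
bocqb

Derivation:
Hunk 1: at line 2 remove [ich,wyrj] add [ikrc,cdi] -> 14 lines: wcrft kig ydydh ikrc cdi cglz oqk bnuiw ddrr lkc lrx tjlh liquj bocqb
Hunk 2: at line 4 remove [cglz,oqk] add [rro,rpcam] -> 14 lines: wcrft kig ydydh ikrc cdi rro rpcam bnuiw ddrr lkc lrx tjlh liquj bocqb
Hunk 3: at line 3 remove [ikrc] add [lzovc,cegv,xnybo] -> 16 lines: wcrft kig ydydh lzovc cegv xnybo cdi rro rpcam bnuiw ddrr lkc lrx tjlh liquj bocqb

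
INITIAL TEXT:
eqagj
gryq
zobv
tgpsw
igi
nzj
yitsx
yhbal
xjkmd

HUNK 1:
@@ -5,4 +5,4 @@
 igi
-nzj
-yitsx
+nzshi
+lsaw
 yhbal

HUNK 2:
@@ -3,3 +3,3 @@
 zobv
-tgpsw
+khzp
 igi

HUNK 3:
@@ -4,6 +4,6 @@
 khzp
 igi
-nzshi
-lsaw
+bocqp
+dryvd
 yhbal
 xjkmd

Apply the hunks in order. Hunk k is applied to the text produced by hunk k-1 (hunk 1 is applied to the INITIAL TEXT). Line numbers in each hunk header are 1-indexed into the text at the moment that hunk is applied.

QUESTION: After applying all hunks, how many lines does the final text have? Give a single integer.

Hunk 1: at line 5 remove [nzj,yitsx] add [nzshi,lsaw] -> 9 lines: eqagj gryq zobv tgpsw igi nzshi lsaw yhbal xjkmd
Hunk 2: at line 3 remove [tgpsw] add [khzp] -> 9 lines: eqagj gryq zobv khzp igi nzshi lsaw yhbal xjkmd
Hunk 3: at line 4 remove [nzshi,lsaw] add [bocqp,dryvd] -> 9 lines: eqagj gryq zobv khzp igi bocqp dryvd yhbal xjkmd
Final line count: 9

Answer: 9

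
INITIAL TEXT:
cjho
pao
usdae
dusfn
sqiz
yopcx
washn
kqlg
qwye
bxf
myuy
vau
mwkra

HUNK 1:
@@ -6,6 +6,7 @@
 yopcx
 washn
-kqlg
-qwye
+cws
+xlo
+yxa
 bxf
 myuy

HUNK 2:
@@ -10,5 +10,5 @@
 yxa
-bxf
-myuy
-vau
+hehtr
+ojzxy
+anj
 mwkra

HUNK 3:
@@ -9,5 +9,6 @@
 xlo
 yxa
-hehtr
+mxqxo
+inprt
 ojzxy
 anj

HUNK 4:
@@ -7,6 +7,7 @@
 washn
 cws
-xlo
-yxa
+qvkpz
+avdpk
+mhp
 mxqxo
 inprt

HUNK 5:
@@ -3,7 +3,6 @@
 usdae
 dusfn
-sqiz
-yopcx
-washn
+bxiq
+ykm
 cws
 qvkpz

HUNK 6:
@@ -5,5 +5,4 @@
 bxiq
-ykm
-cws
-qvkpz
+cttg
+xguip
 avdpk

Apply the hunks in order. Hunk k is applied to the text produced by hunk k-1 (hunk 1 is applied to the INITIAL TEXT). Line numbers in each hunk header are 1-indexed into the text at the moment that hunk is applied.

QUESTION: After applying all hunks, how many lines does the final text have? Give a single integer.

Hunk 1: at line 6 remove [kqlg,qwye] add [cws,xlo,yxa] -> 14 lines: cjho pao usdae dusfn sqiz yopcx washn cws xlo yxa bxf myuy vau mwkra
Hunk 2: at line 10 remove [bxf,myuy,vau] add [hehtr,ojzxy,anj] -> 14 lines: cjho pao usdae dusfn sqiz yopcx washn cws xlo yxa hehtr ojzxy anj mwkra
Hunk 3: at line 9 remove [hehtr] add [mxqxo,inprt] -> 15 lines: cjho pao usdae dusfn sqiz yopcx washn cws xlo yxa mxqxo inprt ojzxy anj mwkra
Hunk 4: at line 7 remove [xlo,yxa] add [qvkpz,avdpk,mhp] -> 16 lines: cjho pao usdae dusfn sqiz yopcx washn cws qvkpz avdpk mhp mxqxo inprt ojzxy anj mwkra
Hunk 5: at line 3 remove [sqiz,yopcx,washn] add [bxiq,ykm] -> 15 lines: cjho pao usdae dusfn bxiq ykm cws qvkpz avdpk mhp mxqxo inprt ojzxy anj mwkra
Hunk 6: at line 5 remove [ykm,cws,qvkpz] add [cttg,xguip] -> 14 lines: cjho pao usdae dusfn bxiq cttg xguip avdpk mhp mxqxo inprt ojzxy anj mwkra
Final line count: 14

Answer: 14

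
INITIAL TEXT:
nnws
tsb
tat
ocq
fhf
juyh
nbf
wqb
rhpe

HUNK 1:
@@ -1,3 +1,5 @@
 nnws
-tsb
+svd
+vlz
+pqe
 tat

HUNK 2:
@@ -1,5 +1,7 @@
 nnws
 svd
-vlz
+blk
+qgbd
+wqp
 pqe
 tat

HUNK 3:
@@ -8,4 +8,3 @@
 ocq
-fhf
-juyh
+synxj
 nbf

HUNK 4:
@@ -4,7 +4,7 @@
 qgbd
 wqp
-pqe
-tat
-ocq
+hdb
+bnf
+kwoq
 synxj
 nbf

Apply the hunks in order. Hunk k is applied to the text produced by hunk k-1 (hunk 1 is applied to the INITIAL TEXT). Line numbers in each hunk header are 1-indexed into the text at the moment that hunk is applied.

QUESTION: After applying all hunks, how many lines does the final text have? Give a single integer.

Answer: 12

Derivation:
Hunk 1: at line 1 remove [tsb] add [svd,vlz,pqe] -> 11 lines: nnws svd vlz pqe tat ocq fhf juyh nbf wqb rhpe
Hunk 2: at line 1 remove [vlz] add [blk,qgbd,wqp] -> 13 lines: nnws svd blk qgbd wqp pqe tat ocq fhf juyh nbf wqb rhpe
Hunk 3: at line 8 remove [fhf,juyh] add [synxj] -> 12 lines: nnws svd blk qgbd wqp pqe tat ocq synxj nbf wqb rhpe
Hunk 4: at line 4 remove [pqe,tat,ocq] add [hdb,bnf,kwoq] -> 12 lines: nnws svd blk qgbd wqp hdb bnf kwoq synxj nbf wqb rhpe
Final line count: 12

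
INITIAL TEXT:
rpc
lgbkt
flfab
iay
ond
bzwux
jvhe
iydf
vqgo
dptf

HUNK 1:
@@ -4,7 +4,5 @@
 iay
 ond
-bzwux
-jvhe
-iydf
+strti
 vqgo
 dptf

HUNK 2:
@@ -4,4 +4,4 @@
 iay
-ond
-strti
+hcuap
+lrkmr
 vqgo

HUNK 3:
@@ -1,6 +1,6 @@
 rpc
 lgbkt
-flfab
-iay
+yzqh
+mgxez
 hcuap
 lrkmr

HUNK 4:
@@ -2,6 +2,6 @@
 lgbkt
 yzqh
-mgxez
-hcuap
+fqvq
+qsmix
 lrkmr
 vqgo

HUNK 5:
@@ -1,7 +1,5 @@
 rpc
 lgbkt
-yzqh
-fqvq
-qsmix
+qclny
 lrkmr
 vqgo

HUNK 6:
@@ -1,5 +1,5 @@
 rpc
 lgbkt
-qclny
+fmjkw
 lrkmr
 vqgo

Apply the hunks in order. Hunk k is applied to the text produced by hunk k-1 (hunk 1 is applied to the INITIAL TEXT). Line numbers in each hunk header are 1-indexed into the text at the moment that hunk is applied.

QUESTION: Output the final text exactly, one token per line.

Answer: rpc
lgbkt
fmjkw
lrkmr
vqgo
dptf

Derivation:
Hunk 1: at line 4 remove [bzwux,jvhe,iydf] add [strti] -> 8 lines: rpc lgbkt flfab iay ond strti vqgo dptf
Hunk 2: at line 4 remove [ond,strti] add [hcuap,lrkmr] -> 8 lines: rpc lgbkt flfab iay hcuap lrkmr vqgo dptf
Hunk 3: at line 1 remove [flfab,iay] add [yzqh,mgxez] -> 8 lines: rpc lgbkt yzqh mgxez hcuap lrkmr vqgo dptf
Hunk 4: at line 2 remove [mgxez,hcuap] add [fqvq,qsmix] -> 8 lines: rpc lgbkt yzqh fqvq qsmix lrkmr vqgo dptf
Hunk 5: at line 1 remove [yzqh,fqvq,qsmix] add [qclny] -> 6 lines: rpc lgbkt qclny lrkmr vqgo dptf
Hunk 6: at line 1 remove [qclny] add [fmjkw] -> 6 lines: rpc lgbkt fmjkw lrkmr vqgo dptf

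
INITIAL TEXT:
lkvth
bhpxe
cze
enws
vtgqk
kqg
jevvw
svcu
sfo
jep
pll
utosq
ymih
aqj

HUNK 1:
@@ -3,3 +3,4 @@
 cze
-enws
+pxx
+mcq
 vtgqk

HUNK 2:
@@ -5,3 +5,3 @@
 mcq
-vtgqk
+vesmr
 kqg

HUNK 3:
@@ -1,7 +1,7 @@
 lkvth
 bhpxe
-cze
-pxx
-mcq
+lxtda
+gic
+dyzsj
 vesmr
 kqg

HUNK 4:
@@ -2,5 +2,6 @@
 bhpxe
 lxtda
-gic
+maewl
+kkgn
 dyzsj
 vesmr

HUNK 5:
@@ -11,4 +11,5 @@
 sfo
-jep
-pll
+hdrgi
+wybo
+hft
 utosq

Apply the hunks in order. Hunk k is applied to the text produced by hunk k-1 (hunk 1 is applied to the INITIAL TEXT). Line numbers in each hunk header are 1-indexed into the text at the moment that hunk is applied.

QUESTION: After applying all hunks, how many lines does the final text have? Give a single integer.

Hunk 1: at line 3 remove [enws] add [pxx,mcq] -> 15 lines: lkvth bhpxe cze pxx mcq vtgqk kqg jevvw svcu sfo jep pll utosq ymih aqj
Hunk 2: at line 5 remove [vtgqk] add [vesmr] -> 15 lines: lkvth bhpxe cze pxx mcq vesmr kqg jevvw svcu sfo jep pll utosq ymih aqj
Hunk 3: at line 1 remove [cze,pxx,mcq] add [lxtda,gic,dyzsj] -> 15 lines: lkvth bhpxe lxtda gic dyzsj vesmr kqg jevvw svcu sfo jep pll utosq ymih aqj
Hunk 4: at line 2 remove [gic] add [maewl,kkgn] -> 16 lines: lkvth bhpxe lxtda maewl kkgn dyzsj vesmr kqg jevvw svcu sfo jep pll utosq ymih aqj
Hunk 5: at line 11 remove [jep,pll] add [hdrgi,wybo,hft] -> 17 lines: lkvth bhpxe lxtda maewl kkgn dyzsj vesmr kqg jevvw svcu sfo hdrgi wybo hft utosq ymih aqj
Final line count: 17

Answer: 17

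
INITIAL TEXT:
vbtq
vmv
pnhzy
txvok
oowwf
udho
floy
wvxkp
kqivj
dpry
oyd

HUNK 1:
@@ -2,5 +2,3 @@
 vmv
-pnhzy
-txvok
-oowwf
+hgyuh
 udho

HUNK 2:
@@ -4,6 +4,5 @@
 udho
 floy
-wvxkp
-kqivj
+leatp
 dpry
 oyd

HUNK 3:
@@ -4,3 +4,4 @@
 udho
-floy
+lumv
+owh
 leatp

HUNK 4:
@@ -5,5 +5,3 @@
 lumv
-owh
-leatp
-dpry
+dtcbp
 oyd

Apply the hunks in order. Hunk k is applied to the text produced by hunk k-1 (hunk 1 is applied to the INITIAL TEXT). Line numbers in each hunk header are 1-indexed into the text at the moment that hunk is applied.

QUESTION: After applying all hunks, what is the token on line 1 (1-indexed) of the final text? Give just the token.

Answer: vbtq

Derivation:
Hunk 1: at line 2 remove [pnhzy,txvok,oowwf] add [hgyuh] -> 9 lines: vbtq vmv hgyuh udho floy wvxkp kqivj dpry oyd
Hunk 2: at line 4 remove [wvxkp,kqivj] add [leatp] -> 8 lines: vbtq vmv hgyuh udho floy leatp dpry oyd
Hunk 3: at line 4 remove [floy] add [lumv,owh] -> 9 lines: vbtq vmv hgyuh udho lumv owh leatp dpry oyd
Hunk 4: at line 5 remove [owh,leatp,dpry] add [dtcbp] -> 7 lines: vbtq vmv hgyuh udho lumv dtcbp oyd
Final line 1: vbtq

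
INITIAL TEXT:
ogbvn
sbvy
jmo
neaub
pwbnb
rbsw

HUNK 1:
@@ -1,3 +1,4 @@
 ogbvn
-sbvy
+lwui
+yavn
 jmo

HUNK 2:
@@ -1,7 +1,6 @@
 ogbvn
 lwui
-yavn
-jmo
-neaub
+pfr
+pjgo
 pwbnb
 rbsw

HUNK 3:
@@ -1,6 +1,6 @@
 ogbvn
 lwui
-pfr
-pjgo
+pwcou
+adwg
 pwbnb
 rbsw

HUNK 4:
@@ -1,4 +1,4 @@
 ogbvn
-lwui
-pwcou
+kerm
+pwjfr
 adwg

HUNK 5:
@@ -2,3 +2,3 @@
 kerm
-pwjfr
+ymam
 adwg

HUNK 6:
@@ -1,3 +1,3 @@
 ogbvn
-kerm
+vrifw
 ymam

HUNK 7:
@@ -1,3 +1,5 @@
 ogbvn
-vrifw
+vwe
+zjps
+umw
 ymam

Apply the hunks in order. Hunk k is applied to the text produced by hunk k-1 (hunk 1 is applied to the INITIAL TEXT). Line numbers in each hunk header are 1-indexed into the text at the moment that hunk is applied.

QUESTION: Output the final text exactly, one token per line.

Hunk 1: at line 1 remove [sbvy] add [lwui,yavn] -> 7 lines: ogbvn lwui yavn jmo neaub pwbnb rbsw
Hunk 2: at line 1 remove [yavn,jmo,neaub] add [pfr,pjgo] -> 6 lines: ogbvn lwui pfr pjgo pwbnb rbsw
Hunk 3: at line 1 remove [pfr,pjgo] add [pwcou,adwg] -> 6 lines: ogbvn lwui pwcou adwg pwbnb rbsw
Hunk 4: at line 1 remove [lwui,pwcou] add [kerm,pwjfr] -> 6 lines: ogbvn kerm pwjfr adwg pwbnb rbsw
Hunk 5: at line 2 remove [pwjfr] add [ymam] -> 6 lines: ogbvn kerm ymam adwg pwbnb rbsw
Hunk 6: at line 1 remove [kerm] add [vrifw] -> 6 lines: ogbvn vrifw ymam adwg pwbnb rbsw
Hunk 7: at line 1 remove [vrifw] add [vwe,zjps,umw] -> 8 lines: ogbvn vwe zjps umw ymam adwg pwbnb rbsw

Answer: ogbvn
vwe
zjps
umw
ymam
adwg
pwbnb
rbsw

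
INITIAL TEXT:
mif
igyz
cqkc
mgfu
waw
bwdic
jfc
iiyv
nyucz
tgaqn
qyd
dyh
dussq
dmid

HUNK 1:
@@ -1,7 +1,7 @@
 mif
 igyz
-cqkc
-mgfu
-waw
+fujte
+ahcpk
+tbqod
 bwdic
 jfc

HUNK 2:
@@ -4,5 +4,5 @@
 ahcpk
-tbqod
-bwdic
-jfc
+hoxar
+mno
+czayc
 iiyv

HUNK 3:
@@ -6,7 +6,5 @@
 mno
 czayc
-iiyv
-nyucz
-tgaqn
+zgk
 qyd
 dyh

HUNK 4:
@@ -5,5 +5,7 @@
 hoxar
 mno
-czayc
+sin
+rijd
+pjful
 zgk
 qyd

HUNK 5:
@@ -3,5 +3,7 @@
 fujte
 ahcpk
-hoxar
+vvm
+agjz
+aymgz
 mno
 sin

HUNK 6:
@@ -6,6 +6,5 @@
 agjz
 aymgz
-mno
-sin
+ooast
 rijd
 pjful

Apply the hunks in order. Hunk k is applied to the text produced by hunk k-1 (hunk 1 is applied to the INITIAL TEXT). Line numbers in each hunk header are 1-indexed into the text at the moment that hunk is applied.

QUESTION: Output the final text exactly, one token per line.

Answer: mif
igyz
fujte
ahcpk
vvm
agjz
aymgz
ooast
rijd
pjful
zgk
qyd
dyh
dussq
dmid

Derivation:
Hunk 1: at line 1 remove [cqkc,mgfu,waw] add [fujte,ahcpk,tbqod] -> 14 lines: mif igyz fujte ahcpk tbqod bwdic jfc iiyv nyucz tgaqn qyd dyh dussq dmid
Hunk 2: at line 4 remove [tbqod,bwdic,jfc] add [hoxar,mno,czayc] -> 14 lines: mif igyz fujte ahcpk hoxar mno czayc iiyv nyucz tgaqn qyd dyh dussq dmid
Hunk 3: at line 6 remove [iiyv,nyucz,tgaqn] add [zgk] -> 12 lines: mif igyz fujte ahcpk hoxar mno czayc zgk qyd dyh dussq dmid
Hunk 4: at line 5 remove [czayc] add [sin,rijd,pjful] -> 14 lines: mif igyz fujte ahcpk hoxar mno sin rijd pjful zgk qyd dyh dussq dmid
Hunk 5: at line 3 remove [hoxar] add [vvm,agjz,aymgz] -> 16 lines: mif igyz fujte ahcpk vvm agjz aymgz mno sin rijd pjful zgk qyd dyh dussq dmid
Hunk 6: at line 6 remove [mno,sin] add [ooast] -> 15 lines: mif igyz fujte ahcpk vvm agjz aymgz ooast rijd pjful zgk qyd dyh dussq dmid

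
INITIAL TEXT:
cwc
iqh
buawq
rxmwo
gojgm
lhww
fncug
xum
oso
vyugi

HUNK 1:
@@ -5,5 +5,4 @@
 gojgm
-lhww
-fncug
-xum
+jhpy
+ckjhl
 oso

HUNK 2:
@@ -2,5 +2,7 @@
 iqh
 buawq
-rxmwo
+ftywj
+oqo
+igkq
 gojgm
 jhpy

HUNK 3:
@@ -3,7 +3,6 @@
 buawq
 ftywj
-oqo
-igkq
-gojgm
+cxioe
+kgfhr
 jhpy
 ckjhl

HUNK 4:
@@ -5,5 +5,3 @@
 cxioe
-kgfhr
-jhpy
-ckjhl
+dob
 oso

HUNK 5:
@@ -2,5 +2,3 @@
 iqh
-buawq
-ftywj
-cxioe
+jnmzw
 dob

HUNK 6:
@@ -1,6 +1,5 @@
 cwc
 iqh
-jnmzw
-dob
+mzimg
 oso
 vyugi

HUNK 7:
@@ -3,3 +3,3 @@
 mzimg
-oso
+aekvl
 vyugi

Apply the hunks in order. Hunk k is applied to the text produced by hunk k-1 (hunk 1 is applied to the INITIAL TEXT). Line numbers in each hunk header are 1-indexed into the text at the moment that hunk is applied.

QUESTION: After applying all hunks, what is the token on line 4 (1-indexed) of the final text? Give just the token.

Answer: aekvl

Derivation:
Hunk 1: at line 5 remove [lhww,fncug,xum] add [jhpy,ckjhl] -> 9 lines: cwc iqh buawq rxmwo gojgm jhpy ckjhl oso vyugi
Hunk 2: at line 2 remove [rxmwo] add [ftywj,oqo,igkq] -> 11 lines: cwc iqh buawq ftywj oqo igkq gojgm jhpy ckjhl oso vyugi
Hunk 3: at line 3 remove [oqo,igkq,gojgm] add [cxioe,kgfhr] -> 10 lines: cwc iqh buawq ftywj cxioe kgfhr jhpy ckjhl oso vyugi
Hunk 4: at line 5 remove [kgfhr,jhpy,ckjhl] add [dob] -> 8 lines: cwc iqh buawq ftywj cxioe dob oso vyugi
Hunk 5: at line 2 remove [buawq,ftywj,cxioe] add [jnmzw] -> 6 lines: cwc iqh jnmzw dob oso vyugi
Hunk 6: at line 1 remove [jnmzw,dob] add [mzimg] -> 5 lines: cwc iqh mzimg oso vyugi
Hunk 7: at line 3 remove [oso] add [aekvl] -> 5 lines: cwc iqh mzimg aekvl vyugi
Final line 4: aekvl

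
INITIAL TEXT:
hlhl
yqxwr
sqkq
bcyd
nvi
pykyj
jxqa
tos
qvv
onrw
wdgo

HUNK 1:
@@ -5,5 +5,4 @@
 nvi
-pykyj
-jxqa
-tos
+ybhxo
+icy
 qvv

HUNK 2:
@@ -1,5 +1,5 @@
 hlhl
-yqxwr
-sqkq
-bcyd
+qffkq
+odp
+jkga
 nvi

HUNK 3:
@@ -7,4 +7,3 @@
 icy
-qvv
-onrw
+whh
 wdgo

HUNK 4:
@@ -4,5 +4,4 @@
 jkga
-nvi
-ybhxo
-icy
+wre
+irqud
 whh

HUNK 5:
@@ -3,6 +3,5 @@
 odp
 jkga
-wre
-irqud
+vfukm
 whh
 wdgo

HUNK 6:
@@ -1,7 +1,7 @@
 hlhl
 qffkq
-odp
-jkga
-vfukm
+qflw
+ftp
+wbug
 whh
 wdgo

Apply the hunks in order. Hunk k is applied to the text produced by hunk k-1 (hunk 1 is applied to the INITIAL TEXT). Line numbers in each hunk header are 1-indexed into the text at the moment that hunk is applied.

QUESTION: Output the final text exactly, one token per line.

Answer: hlhl
qffkq
qflw
ftp
wbug
whh
wdgo

Derivation:
Hunk 1: at line 5 remove [pykyj,jxqa,tos] add [ybhxo,icy] -> 10 lines: hlhl yqxwr sqkq bcyd nvi ybhxo icy qvv onrw wdgo
Hunk 2: at line 1 remove [yqxwr,sqkq,bcyd] add [qffkq,odp,jkga] -> 10 lines: hlhl qffkq odp jkga nvi ybhxo icy qvv onrw wdgo
Hunk 3: at line 7 remove [qvv,onrw] add [whh] -> 9 lines: hlhl qffkq odp jkga nvi ybhxo icy whh wdgo
Hunk 4: at line 4 remove [nvi,ybhxo,icy] add [wre,irqud] -> 8 lines: hlhl qffkq odp jkga wre irqud whh wdgo
Hunk 5: at line 3 remove [wre,irqud] add [vfukm] -> 7 lines: hlhl qffkq odp jkga vfukm whh wdgo
Hunk 6: at line 1 remove [odp,jkga,vfukm] add [qflw,ftp,wbug] -> 7 lines: hlhl qffkq qflw ftp wbug whh wdgo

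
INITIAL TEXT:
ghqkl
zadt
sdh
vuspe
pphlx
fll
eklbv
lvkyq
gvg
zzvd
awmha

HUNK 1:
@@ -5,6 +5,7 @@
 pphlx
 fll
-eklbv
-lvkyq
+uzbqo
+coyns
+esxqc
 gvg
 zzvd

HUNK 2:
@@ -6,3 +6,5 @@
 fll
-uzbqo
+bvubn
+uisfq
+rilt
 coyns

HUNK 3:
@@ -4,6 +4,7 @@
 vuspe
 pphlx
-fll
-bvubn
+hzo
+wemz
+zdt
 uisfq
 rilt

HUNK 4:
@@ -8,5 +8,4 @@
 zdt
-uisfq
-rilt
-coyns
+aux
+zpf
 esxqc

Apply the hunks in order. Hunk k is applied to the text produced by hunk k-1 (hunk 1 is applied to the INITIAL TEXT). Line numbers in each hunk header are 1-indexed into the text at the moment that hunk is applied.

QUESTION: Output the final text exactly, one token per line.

Answer: ghqkl
zadt
sdh
vuspe
pphlx
hzo
wemz
zdt
aux
zpf
esxqc
gvg
zzvd
awmha

Derivation:
Hunk 1: at line 5 remove [eklbv,lvkyq] add [uzbqo,coyns,esxqc] -> 12 lines: ghqkl zadt sdh vuspe pphlx fll uzbqo coyns esxqc gvg zzvd awmha
Hunk 2: at line 6 remove [uzbqo] add [bvubn,uisfq,rilt] -> 14 lines: ghqkl zadt sdh vuspe pphlx fll bvubn uisfq rilt coyns esxqc gvg zzvd awmha
Hunk 3: at line 4 remove [fll,bvubn] add [hzo,wemz,zdt] -> 15 lines: ghqkl zadt sdh vuspe pphlx hzo wemz zdt uisfq rilt coyns esxqc gvg zzvd awmha
Hunk 4: at line 8 remove [uisfq,rilt,coyns] add [aux,zpf] -> 14 lines: ghqkl zadt sdh vuspe pphlx hzo wemz zdt aux zpf esxqc gvg zzvd awmha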